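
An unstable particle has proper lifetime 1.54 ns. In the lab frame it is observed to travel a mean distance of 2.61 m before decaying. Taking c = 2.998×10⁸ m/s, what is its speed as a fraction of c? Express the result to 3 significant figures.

Let x = d/(cτ) = 2.610 m / (2.998×10⁸ m/s × 1.540×10^-9 s) = 5.6531. Since d = βγcτ, x = βγ = β/√(1−β²).
Solving: β² = x²/(1+x²) = 31.9575/32.9575 = 0.969658, so β = 0.985.

0.985c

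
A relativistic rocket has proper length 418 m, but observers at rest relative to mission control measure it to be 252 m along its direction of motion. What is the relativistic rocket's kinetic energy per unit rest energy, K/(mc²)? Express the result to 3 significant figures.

Length contraction gives γ = L₀/L = 418/252 = 1.65873.
K/(mc²) = γ − 1 = 1.65873 − 1 = 0.659.

0.659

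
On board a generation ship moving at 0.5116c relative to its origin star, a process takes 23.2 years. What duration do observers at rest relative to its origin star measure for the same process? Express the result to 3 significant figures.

27.0 years

γ = 1/√(1 − β²) = 1/√(1 − 0.26173456) = 1/√0.73826544 = 1/0.859224 = 1.1638.
Time dilation: Δt = γ·Δτ = 1.1638 × 23.2 = 27.0 years.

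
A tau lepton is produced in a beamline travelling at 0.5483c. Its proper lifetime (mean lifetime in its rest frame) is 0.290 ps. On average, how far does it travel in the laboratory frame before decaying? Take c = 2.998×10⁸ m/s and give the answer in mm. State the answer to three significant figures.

0.0570 mm

γ = 1/√(1 − β²) = 1/√(1 − 0.30063289) = 1/√0.69936711 = 1/0.836282 = 1.1958.
Lab-frame lifetime: Δt = γτ = 1.1958 × 0.290 ps = 0.34678 ps.
Distance: d = vΔt = 0.5483 × 2.998×10⁸ m/s × 3.4678×10^-13 s = 5.70×10^-5 m = 0.0570 mm.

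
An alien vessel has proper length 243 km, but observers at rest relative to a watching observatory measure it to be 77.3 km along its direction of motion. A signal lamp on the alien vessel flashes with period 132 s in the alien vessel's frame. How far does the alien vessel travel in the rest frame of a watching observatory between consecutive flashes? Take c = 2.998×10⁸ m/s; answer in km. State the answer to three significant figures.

1.18×10^8 km

From L = L₀/γ: γ = 243/77.3 = 3.1436.
β = √(1 − 1/γ²) = 0.94805. Lab-frame period = γτ = 3.1436×132 s = 414.96 s. Distance = βc × γτ = 0.94805 × 2.998×10⁸ m/s × 414.96 s = 1.1794×10^11 m = 1.18×10^8 km.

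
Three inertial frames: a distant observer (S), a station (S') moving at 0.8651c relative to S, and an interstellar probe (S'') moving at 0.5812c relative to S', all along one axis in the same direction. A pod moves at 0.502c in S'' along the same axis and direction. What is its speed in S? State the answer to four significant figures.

Compose velocities in two stages. Stage 1 (into S'): u₁ = (0.502+0.5812)/(1+0.502×0.5812) = 0.83854.
Stage 2 (into S): u = (0.83854+0.8651)/(1+0.83854×0.8651) = 0.98738, so the speed is 0.9874c.

0.9874c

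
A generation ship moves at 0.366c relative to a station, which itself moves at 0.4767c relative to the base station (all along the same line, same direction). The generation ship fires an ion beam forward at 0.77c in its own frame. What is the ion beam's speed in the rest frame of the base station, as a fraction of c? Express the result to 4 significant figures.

Compose velocities in two stages. Stage 1 (into S'): u₁ = (0.77+0.366)/(1+0.77×0.366) = 0.88624.
Stage 2 (into S): u = (0.88624+0.4767)/(1+0.88624×0.4767) = 0.95815, so the speed is 0.9581c.

0.9581c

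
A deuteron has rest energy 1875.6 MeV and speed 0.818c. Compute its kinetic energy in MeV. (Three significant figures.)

1390 MeV

γ = 1/√(1 − β²) = 1/√(1 − 0.669124) = 1/√0.330876 = 1/0.575218 = 1.73847.
Kinetic energy: K = (γ − 1)mc² = (1.73847 − 1) × 1875.6 MeV = 0.73847 × 1875.6 = 1390 MeV.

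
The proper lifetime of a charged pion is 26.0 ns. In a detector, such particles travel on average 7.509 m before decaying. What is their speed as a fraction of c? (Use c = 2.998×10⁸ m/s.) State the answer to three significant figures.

Lab distance = (lab lifetime)·v = γτ·βc, so βγ = d/(cτ) = 7.509/(2.998×10⁸ × 2.600×10^-8) = 0.96333.
With βγ = 0.96333: γ² = 1 + (βγ)² = 1.928005, and β = (βγ)/γ = 0.96333/1.38853 = 0.694.

0.694c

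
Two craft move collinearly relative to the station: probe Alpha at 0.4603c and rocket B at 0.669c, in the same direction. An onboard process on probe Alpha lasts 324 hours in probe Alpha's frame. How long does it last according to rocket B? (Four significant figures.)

Speed of probe Alpha in rocket B's frame: u = (v_A − v_B)/(1 − v_A v_B/c²) = (0.4603 − 0.669)/(1 − 0.4603×0.669) = −0.2087/0.6920593 = −0.30156; |u| = 0.30156c.
At |u| = 0.30156c, γ = (1 − 0.0909384)^(−1/2) = 1.0488.
Probe Alpha's interval is proper; time dilation gives Δt_B = γΔτ = 1.0488 × 324 hours = 339.8 hours.

339.8 hours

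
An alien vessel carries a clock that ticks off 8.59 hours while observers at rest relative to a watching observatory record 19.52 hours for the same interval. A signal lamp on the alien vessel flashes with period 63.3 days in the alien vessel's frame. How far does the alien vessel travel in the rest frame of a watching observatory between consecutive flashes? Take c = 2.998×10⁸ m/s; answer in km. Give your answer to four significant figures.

3.346×10^12 km

γ = Δt/Δτ = 19.52/8.59 = 2.27241.
β = √(1 − 1/γ²) = 0.89797. Lab-frame period = γτ = 2.27241×63.3 days = 143.84 days. Distance = βc × γτ = 0.89797 × 2.998×10⁸ m/s × 12427776 s = 3.3457×10^15 m = 3.346×10^12 km.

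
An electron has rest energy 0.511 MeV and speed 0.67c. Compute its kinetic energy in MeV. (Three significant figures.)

With β = 0.67, γ = 1/√(1 − 0.67²) = 1/√0.5511 = 1.34705.
Kinetic energy: K = (γ − 1)mc² = (1.34705 − 1) × 0.511 MeV = 0.34705 × 0.511 = 0.177 MeV.

0.177 MeV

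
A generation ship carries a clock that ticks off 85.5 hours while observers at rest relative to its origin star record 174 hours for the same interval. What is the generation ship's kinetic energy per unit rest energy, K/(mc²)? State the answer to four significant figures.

1.035

From Δt = γΔτ: γ = 174/85.5 = 2.03509.
K/(mc²) = γ − 1 = 2.03509 − 1 = 1.035.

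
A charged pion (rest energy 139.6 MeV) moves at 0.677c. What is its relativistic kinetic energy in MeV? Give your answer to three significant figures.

50.1 MeV

β² = 0.458329, so γ = 1/√0.541671 = 1.35873.
Kinetic energy: K = (γ − 1)mc² = (1.35873 − 1) × 139.6 MeV = 0.35873 × 139.6 = 50.1 MeV.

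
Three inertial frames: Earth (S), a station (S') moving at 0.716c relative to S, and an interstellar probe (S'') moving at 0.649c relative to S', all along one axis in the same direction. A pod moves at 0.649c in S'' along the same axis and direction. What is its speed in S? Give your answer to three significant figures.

0.985c

First combine the pod and interstellar probe (S''→S'): u₁ = (0.649 + 0.649)/(1 + 0.649×0.649) = 1.298/1.421201 = 0.91331.
Then combine with the station (S'→S): u = (0.91331 + 0.716)/(1 + 0.91331×0.716) = 1.62931/1.65392996 = 0.98511.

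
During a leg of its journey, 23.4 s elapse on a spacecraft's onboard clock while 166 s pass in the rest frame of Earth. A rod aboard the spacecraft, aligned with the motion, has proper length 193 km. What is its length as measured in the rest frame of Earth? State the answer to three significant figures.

27.2 km

The time-dilation ratio gives γ = 166/23.4 = 7.09402.
L = L₀/γ = 193/7.09402 = 27.2 km.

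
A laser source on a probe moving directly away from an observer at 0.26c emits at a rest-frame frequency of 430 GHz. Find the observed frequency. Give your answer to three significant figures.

330 GHz

Relativistic Doppler (source moving away): f_obs = f_src · √((1−β)/(1+β)).
With β = 0.26: factor = √(0.74/1.26) = 0.76636.
f_obs = 430 × 0.76636 = 330 GHz.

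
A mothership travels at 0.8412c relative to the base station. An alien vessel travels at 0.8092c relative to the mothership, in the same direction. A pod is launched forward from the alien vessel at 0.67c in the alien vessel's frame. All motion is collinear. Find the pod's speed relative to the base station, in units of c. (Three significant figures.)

0.996c

Apply u = (u'+v)/(1+u'v) twice. Pod in the mothership frame: (0.67+0.8092)/(1+0.67·0.8092) = 1.4792/1.542164 = 0.95917c.
That velocity, transformed to the rest frame of the base station: (0.95917+0.8412)/(1+0.95917·0.8412) = 1.80037/1.806853804 = 0.99641c.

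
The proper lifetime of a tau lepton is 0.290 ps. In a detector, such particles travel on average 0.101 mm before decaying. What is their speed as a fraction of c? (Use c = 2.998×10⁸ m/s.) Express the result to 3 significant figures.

0.758c

Lab distance = (lab lifetime)·v = γτ·βc, so βγ = d/(cτ) = 1.010×10^-4/(2.998×10⁸ × 2.900×10^-13) = 1.1617.
With βγ = 1.1617: γ² = 1 + (βγ)² = 2.34955, and β = (βγ)/γ = 1.1617/1.53282 = 0.758.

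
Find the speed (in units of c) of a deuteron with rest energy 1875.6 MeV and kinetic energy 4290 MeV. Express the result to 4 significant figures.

0.9526c

K = (γ−1)mc², so γ = 1 + 4290/1875.6 = 3.2873.
Then v/c = √(1 − γ⁻²) = √(1 − 0.0925383) = √0.9074617 = 0.9526.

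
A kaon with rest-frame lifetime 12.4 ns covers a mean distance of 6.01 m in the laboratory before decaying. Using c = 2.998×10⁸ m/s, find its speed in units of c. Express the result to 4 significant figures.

Let x = d/(cτ) = 6.010 m / (2.998×10⁸ m/s × 1.240×10^-8 s) = 1.6167. Since d = βγcτ, x = βγ = β/√(1−β²).
Solving: β² = x²/(1+x²) = 2.61372/3.61372 = 0.723277, so β = 0.8505.

0.8505c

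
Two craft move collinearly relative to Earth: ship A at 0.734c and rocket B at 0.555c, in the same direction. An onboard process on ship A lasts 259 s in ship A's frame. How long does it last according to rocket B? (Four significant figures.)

271.7 s

The velocity of ship A relative to rocket B is (0.734 − 0.555)c / (1 − 0.734×0.555) = 0.30204c; relative speed 0.30204c.
γ for this relative speed: γ = 1/√(1 − 0.0912282) = 1.049.
The clock on ship A records proper time, so rocket B measures Δt = γΔτ = 1.049 × 259 = 271.7 s.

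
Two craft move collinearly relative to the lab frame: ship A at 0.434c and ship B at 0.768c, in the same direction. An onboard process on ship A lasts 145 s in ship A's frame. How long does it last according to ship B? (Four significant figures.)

Transform ship A's velocity into ship B's frame: (0.434 − 0.768)/(1 − 0.434·0.768) = −0.334/0.666688, so the relative speed is 0.50098c.
γ for this relative speed: γ = 1/√(1 − 0.250981) = 1.1555.
The clock on ship A records proper time, so ship B measures Δt = γΔτ = 1.1555 × 145 = 167.5 s.

167.5 s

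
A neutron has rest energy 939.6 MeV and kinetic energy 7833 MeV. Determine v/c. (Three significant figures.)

0.994

K = (γ−1)mc², so γ = 1 + 7833/939.6 = 9.3365.
Then v/c = √(1 − γ⁻²) = √(1 − 0.0114718) = √0.9885282 = 0.994.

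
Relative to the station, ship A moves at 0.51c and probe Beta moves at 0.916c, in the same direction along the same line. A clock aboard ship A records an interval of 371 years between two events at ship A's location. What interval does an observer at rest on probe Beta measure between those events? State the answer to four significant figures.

572.9 years

Speed of ship A in probe Beta's frame: u = (v_A − v_B)/(1 − v_A v_B/c²) = (0.51 − 0.916)/(1 − 0.51×0.916) = −0.406/0.53284 = −0.76195; |u| = 0.76195c.
At |u| = 0.76195c, γ = (1 − 0.580568)^(−1/2) = 1.5441.
Ship A's interval is proper; time dilation gives Δt_B = γΔτ = 1.5441 × 371 years = 572.9 years.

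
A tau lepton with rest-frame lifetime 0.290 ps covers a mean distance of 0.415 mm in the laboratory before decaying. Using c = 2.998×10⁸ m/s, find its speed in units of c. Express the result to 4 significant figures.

0.9788c

Lab distance = (lab lifetime)·v = γτ·βc, so βγ = d/(cτ) = 4.150×10^-4/(2.998×10⁸ × 2.900×10^-13) = 4.7733.
With βγ = 4.7733: γ² = 1 + (βγ)² = 23.7844, and β = (βγ)/γ = 4.7733/4.87693 = 0.9788.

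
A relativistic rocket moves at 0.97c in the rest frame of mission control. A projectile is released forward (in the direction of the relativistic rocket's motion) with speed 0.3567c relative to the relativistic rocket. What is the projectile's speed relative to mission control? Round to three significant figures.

0.986c

Relativistic velocity addition: u = (u' + v)/(1 + u'v/c²), with u' = 0.3567c and v = 0.97c.
Numerator: 0.3567 + 0.97 = 1.3267. Denominator: 1 + (0.3567)(0.97) = 1.345999.
u = 1.3267/1.345999 = 0.98566, so the speed is 0.986c.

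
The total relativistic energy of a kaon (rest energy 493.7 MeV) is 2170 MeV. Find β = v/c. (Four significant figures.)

0.9738

γ = E/(mc²) = 2170/493.7 = 4.3954.
β = √(1 − 1/γ²) = √(1 − 0.0517611) = √0.9482389 = 0.9738.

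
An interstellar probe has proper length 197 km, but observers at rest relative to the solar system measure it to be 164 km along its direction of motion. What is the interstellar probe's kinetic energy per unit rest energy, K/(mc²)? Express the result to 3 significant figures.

0.201

Length contraction gives γ = L₀/L = 197/164 = 1.20122.
K/(mc²) = γ − 1 = 1.20122 − 1 = 0.201.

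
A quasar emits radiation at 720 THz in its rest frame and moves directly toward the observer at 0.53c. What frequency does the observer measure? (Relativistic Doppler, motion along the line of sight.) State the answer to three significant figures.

Relativistic Doppler (source moving toward): f_obs = f_src · √((1+β)/(1−β)).
With β = 0.53: factor = √(1.53/0.47) = 1.8043.
f_obs = 720 × 1.8043 = 1300 THz.

1300 THz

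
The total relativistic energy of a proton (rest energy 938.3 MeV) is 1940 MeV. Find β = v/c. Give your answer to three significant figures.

γ = E/(mc²) = 1940/938.3 = 2.0676.
β = √(1 − 1/γ²) = √(1 − 0.23392) = √0.76608 = 0.875.

0.875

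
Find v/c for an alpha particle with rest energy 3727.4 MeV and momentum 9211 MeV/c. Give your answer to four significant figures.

0.9270

βγ = pc/(mc²) = 9211/3727.4 = 2.4712.
Since γ² = 1 + (βγ)² = 7.10683, γ = √7.10683 = 2.66586, and β = (βγ)/γ = 2.4712/2.66586 = 0.9270.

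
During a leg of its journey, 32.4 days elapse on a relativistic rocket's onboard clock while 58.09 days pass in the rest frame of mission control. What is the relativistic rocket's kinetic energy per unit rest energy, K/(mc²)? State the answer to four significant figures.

0.7929

γ = Δt/Δτ = 58.09/32.4 = 1.7929.
Since K = (γ−1)mc², K/(mc²) = 1.7929 − 1 = 0.7929.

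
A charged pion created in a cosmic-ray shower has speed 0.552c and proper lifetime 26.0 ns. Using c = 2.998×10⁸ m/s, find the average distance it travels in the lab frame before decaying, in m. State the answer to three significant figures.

5.16 m

γ = 1/√(1 − β²) = 1/√(1 − 0.304704) = 1/√0.695296 = 1/0.833844 = 1.1993.
Lab-frame lifetime: Δt = γτ = 1.1993 × 26.0 ns = 31.182 ns.
Distance: d = vΔt = 0.552 × 2.998×10⁸ m/s × 3.1182×10^-8 s = 5.16 m.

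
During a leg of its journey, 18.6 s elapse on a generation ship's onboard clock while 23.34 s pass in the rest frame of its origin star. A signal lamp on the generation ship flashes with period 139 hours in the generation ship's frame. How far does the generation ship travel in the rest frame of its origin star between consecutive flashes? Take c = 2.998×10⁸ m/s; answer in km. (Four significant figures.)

The time-dilation ratio gives γ = 23.34/18.6 = 1.25484.
β = √(1 − 1/γ²) = 0.60409. Lab-frame period = γτ = 1.25484×139 hours = 174.42 hours. Distance = βc × γτ = 0.60409 × 2.998×10⁸ m/s × 627912 s = 1.1372×10^14 m = 1.137×10^11 km.

1.137×10^11 km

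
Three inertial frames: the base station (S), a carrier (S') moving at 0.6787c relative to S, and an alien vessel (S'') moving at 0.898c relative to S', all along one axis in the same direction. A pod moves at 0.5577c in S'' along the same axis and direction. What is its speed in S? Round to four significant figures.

First combine the pod and alien vessel (S''→S'): u₁ = (0.5577 + 0.898)/(1 + 0.5577×0.898) = 1.4557/1.5008146 = 0.96994.
Then combine with the carrier (S'→S): u = (0.96994 + 0.6787)/(1 + 0.96994×0.6787) = 1.64864/1.658298278 = 0.99418.

0.9942c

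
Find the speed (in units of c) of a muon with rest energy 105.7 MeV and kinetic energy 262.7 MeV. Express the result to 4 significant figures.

0.9580c

γ = 1 + K/(mc²) = 1 + 262.7/105.7 = 3.4853.
β = √(1 − 1/γ²) = √(1 − 0.0823227) = √0.9176773 = 0.9580.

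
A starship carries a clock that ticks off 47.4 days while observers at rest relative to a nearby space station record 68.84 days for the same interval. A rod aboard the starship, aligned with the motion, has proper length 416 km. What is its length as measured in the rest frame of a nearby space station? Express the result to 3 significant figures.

286 km

From Δt = γΔτ: γ = 68.84/47.4 = 1.45232.
L = L₀/γ = 416/1.45232 = 286 km.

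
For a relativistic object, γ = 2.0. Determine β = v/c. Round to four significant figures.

0.8660

β = √(1 − 1/γ²) = √(1 − 1/4) = √0.75 = 0.8660.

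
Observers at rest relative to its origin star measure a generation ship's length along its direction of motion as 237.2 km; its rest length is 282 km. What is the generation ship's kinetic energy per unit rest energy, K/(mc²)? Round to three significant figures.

From L = L₀/γ: γ = 282/237.2 = 1.18887.
K/(mc²) = γ − 1 = 1.18887 − 1 = 0.189.

0.189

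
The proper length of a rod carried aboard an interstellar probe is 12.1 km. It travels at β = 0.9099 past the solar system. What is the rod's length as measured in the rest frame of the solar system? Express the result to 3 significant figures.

5.02 km

With β = 0.9099, γ = 1/√(1 − 0.9099²) = 1/√0.17208199 = 2.4106.
Along the direction of motion the measured length is L₀/γ = 12.1/2.4106 = 5.02 km.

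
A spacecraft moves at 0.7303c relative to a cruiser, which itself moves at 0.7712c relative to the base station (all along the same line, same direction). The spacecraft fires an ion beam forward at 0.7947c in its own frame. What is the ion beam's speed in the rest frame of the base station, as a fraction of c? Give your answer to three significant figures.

Apply u = (u'+v)/(1+u'v) twice. Ion beam in the cruiser frame: (0.7947+0.7303)/(1+0.7947·0.7303) = 1.525/1.58036941 = 0.96496c.
That velocity, transformed to the rest frame of the base station: (0.96496+0.7712)/(1+0.96496·0.7712) = 1.73616/1.744177152 = 0.9954c.

0.995c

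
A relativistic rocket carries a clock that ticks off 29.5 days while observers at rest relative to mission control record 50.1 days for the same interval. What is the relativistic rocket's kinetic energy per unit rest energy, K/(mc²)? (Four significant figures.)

0.6983

The time-dilation ratio gives γ = 50.1/29.5 = 1.69831.
Since K = (γ−1)mc², K/(mc²) = 1.69831 − 1 = 0.6983.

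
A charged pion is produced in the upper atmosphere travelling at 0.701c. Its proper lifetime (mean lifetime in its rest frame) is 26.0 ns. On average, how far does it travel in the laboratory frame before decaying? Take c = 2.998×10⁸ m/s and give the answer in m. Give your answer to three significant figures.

β² = 0.491401, so γ = 1/√0.508599 = 1.4022.
Lab-frame lifetime: Δt = γτ = 1.4022 × 26.0 ns = 36.457 ns.
Distance: d = vΔt = 0.701 × 2.998×10⁸ m/s × 3.6457×10^-8 s = 7.66 m.

7.66 m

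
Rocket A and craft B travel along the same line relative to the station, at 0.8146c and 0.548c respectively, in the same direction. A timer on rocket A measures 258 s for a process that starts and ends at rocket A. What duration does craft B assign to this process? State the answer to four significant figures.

The velocity of rocket A relative to craft B is (0.8146 − 0.548)c / (1 − 0.8146×0.548) = 0.48158c; relative speed 0.48158c.
At |u| = 0.48158c, γ = (1 − 0.231919)^(−1/2) = 1.141.
Rocket A's interval is proper; time dilation gives Δt_B = γΔτ = 1.141 × 258 s = 294.4 s.

294.4 s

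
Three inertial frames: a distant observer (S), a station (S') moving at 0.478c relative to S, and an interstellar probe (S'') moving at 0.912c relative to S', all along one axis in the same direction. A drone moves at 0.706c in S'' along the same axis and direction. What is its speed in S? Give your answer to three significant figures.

Apply u = (u'+v)/(1+u'v) twice. Drone in the station frame: (0.706+0.912)/(1+0.706·0.912) = 1.618/1.643872 = 0.98426c.
That velocity, transformed to the rest frame of a distant observer: (0.98426+0.478)/(1+0.98426·0.478) = 1.46226/1.47047628 = 0.99441c.

0.994c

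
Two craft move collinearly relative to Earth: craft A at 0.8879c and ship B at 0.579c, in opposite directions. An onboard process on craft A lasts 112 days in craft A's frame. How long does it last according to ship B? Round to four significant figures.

Transform craft A's velocity into ship B's frame: (0.8879 + 0.579)/(1 + 0.8879·0.579) = 1.4669/1.5140941, so the relative speed is 0.96883c.
γ for this relative speed: γ = 1/√(1 − 0.938632) = 4.0367.
Craft A's interval is proper; time dilation gives Δt_B = γΔτ = 4.0367 × 112 days = 452.1 days.

452.1 days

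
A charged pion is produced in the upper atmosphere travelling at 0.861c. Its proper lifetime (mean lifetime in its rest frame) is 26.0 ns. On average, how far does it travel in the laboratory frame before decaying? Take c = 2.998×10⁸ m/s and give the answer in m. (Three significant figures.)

13.2 m

Lorentz factor: γ = (1 − 0.741321)^(−1/2) = 1.9662.
Lab-frame lifetime: Δt = γτ = 1.9662 × 26.0 ns = 51.121 ns.
Distance: d = vΔt = 0.861 × 2.998×10⁸ m/s × 5.1121×10^-8 s = 13.2 m.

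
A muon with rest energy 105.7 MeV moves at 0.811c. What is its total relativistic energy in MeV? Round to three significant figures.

181 MeV

γ = 1/√(1 − β²) = 1/√(1 − 0.657721) = 1/√0.342279 = 1/0.585046 = 1.7093.
Total energy: E = γmc² = 1.7093 × 105.7 MeV = 181 MeV.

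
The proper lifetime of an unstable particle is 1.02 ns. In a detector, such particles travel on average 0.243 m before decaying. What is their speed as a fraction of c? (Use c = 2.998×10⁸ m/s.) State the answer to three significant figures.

0.622c

Let x = d/(cτ) = 0.2430 m / (2.998×10⁸ m/s × 1.020×10^-9 s) = 0.79465. Since d = βγcτ, x = βγ = β/√(1−β²).
Solving: β² = x²/(1+x²) = 0.631469/1.631469 = 0.387055, so β = 0.622.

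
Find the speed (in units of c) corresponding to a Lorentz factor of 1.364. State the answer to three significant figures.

0.680c

β = √(1 − 1/γ²) = √(1 − 1/1.860496) = √0.462509 = 0.680.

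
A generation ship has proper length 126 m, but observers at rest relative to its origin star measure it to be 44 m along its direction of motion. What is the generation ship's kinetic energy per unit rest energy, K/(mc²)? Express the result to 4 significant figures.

γ = L₀/L = 126/44 = 2.86364.
K/(mc²) = γ − 1 = 2.86364 − 1 = 1.864.

1.864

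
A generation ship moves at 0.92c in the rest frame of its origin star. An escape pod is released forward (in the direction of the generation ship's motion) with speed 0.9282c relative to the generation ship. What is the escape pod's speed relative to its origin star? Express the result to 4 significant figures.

0.9969c

In units of c, u = (u' + v)/(1 + u'v) with u' = 0.9282 and v = 0.92.
Numerator: 0.9282 + 0.92 = 1.8482. Denominator: 1 + (0.9282)(0.92) = 1.853944.
u = 1.8482/1.853944 = 0.9969, so the speed is 0.9969c.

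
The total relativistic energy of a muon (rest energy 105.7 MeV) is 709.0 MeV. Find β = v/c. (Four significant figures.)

Total energy E = γmc² gives γ = 709.0/105.7 = 6.7077.
Hence β = √(1 − 1/γ²) = √(1 − 0.0222256) = √0.9777744 = 0.9888.

0.9888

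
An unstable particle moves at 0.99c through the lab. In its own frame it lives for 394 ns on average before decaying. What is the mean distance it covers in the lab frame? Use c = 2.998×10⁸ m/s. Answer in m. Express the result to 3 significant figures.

829 m

γ = 1/√(1 − β²) = 1/√(1 − 0.9801) = 1/√0.0199 = 1/0.141067 = 7.0888.
Lab-frame lifetime: Δt = γτ = 7.0888 × 394 ns = 2793 ns.
Distance: d = vΔt = 0.99 × 2.998×10⁸ m/s × 2.7930×10^-6 s = 829 m.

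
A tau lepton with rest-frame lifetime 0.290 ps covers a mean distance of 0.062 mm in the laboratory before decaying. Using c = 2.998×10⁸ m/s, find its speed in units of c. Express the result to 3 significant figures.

d = βγcτ ⇒ βγ = d/(cτ) = 6.200×10^-5 m / (8.6942×10^-5 m) = 0.71312.
β = (βγ)/√(1+(βγ)²) = 0.71312/√1.50854 = 0.581.

0.581c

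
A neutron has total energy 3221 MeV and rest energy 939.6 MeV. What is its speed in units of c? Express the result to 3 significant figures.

γ = E/(mc²) = 3221/939.6 = 3.4281.
β = √(1 − 1/γ²) = √(1 − 0.0850928) = √0.9149072 = 0.957.

0.957c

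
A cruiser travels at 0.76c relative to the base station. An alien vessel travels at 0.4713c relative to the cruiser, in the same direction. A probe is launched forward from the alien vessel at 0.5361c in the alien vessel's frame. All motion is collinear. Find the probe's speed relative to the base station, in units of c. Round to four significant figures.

0.9708c

First combine the probe and alien vessel (S''→S'): u₁ = (0.5361 + 0.4713)/(1 + 0.5361×0.4713) = 1.0074/1.25266393 = 0.80421.
Then combine with the cruiser (S'→S): u = (0.80421 + 0.76)/(1 + 0.80421×0.76) = 1.56421/1.6111996 = 0.97084.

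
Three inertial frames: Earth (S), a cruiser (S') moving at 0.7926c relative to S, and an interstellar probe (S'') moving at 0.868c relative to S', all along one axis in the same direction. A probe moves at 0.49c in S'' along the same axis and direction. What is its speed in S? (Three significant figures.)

Apply u = (u'+v)/(1+u'v) twice. Probe in the cruiser frame: (0.49+0.868)/(1+0.49·0.868) = 1.358/1.42532 = 0.95277c.
That velocity, transformed to the rest frame of Earth: (0.95277+0.7926)/(1+0.95277·0.7926) = 1.74537/1.755165502 = 0.99442c.

0.994c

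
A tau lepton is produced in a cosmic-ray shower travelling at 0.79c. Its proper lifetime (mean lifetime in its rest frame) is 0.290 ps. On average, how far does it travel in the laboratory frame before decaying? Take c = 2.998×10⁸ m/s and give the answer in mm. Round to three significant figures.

0.112 mm

γ = 1/√(1 − β²) = 1/√(1 − 0.6241) = 1/√0.3759 = 1/0.613107 = 1.631.
Lab-frame lifetime: Δt = γτ = 1.631 × 0.290 ps = 0.47299 ps.
Distance: d = vΔt = 0.79 × 2.998×10⁸ m/s × 4.7299×10^-13 s = 1.12×10^-4 m = 0.112 mm.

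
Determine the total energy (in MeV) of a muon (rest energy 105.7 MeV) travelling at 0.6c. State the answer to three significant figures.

132 MeV

Lorentz factor: γ = (1 − 0.36)^(−1/2) = 1.25.
Total energy: E = γmc² = 1.25 × 105.7 MeV = 132 MeV.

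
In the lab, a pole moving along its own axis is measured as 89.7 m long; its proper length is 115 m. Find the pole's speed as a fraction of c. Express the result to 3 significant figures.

Length contraction gives γ = L₀/L = 115/89.7 = 1.2821.
β = √(1 − 1/γ²) = √0.391646 = 0.626.

0.626c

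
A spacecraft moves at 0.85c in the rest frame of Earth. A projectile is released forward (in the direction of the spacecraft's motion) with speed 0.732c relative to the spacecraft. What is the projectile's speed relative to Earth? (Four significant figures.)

Relativistic velocity addition: u = (u' + v)/(1 + u'v/c²), with u' = 0.732c and v = 0.85c.
Numerator: 0.732 + 0.85 = 1.582. Denominator: 1 + (0.732)(0.85) = 1.6222.
u = 1.582/1.6222 = 0.97522, so the speed is 0.9752c.

0.9752c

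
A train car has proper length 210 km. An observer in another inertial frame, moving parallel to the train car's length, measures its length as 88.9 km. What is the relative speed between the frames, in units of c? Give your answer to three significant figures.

Length contraction gives γ = L₀/L = 210/88.9 = 2.3622.
β = √(1 − 1/γ²) = √0.820788 = 0.906.

0.906c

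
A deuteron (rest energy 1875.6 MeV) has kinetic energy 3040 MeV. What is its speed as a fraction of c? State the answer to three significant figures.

0.924c

K = (γ−1)mc², so γ = 1 + 3040/1875.6 = 2.6208.
Then v/c = √(1 − γ⁻²) = √(1 − 0.14559) = √0.85441 = 0.924.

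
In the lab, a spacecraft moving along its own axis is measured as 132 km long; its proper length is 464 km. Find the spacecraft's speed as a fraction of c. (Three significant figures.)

0.959c

Length contraction gives γ = L₀/L = 464/132 = 3.5152.
β = √(1 − 1/γ²) = √0.919072 = 0.959.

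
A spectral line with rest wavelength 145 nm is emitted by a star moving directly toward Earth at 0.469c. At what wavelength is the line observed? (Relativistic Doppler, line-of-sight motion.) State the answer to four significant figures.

Relativistic Doppler for wavelength: λ_obs = λ_src · √((1−β)/(1+β)).
With β = 0.469: factor = √(0.531/1.469) = 0.60122.
λ_obs = 145 × 0.60122 = 87.18 nm.

87.18 nm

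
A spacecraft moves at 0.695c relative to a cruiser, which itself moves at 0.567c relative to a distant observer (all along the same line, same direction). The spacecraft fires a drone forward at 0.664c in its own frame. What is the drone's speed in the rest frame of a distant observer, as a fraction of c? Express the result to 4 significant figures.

0.9801c

First combine the drone and spacecraft (S''→S'): u₁ = (0.664 + 0.695)/(1 + 0.664×0.695) = 1.359/1.46148 = 0.92988.
Then combine with the cruiser (S'→S): u = (0.92988 + 0.567)/(1 + 0.92988×0.567) = 1.49688/1.52724196 = 0.98012.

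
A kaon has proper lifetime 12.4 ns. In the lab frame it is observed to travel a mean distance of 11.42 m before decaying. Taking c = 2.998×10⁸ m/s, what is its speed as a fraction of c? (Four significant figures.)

0.9509c

Let x = d/(cτ) = 11.42 m / (2.998×10⁸ m/s × 1.240×10^-8 s) = 3.0719. Since d = βγcτ, x = βγ = β/√(1−β²).
Solving: β² = x²/(1+x²) = 9.43657/10.43657 = 0.904183, so β = 0.9509.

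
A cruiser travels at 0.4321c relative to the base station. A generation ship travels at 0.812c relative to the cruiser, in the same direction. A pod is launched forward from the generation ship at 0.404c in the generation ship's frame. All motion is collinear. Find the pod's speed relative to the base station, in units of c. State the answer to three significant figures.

0.966c

Apply u = (u'+v)/(1+u'v) twice. Pod in the cruiser frame: (0.404+0.812)/(1+0.404·0.812) = 1.216/1.328048 = 0.91563c.
That velocity, transformed to the rest frame of the base station: (0.91563+0.4321)/(1+0.91563·0.4321) = 1.34773/1.395643723 = 0.96567c.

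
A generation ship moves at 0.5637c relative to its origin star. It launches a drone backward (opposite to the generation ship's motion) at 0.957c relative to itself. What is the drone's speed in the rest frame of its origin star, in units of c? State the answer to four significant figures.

Relativistic velocity addition: u = (u' + v)/(1 + u'v/c²), with u' = −0.957c and v = 0.5637c.
Numerator: −0.957 + 0.5637 = −0.3933. Denominator: 1 + (−0.957)(0.5637) = 0.4605391.
u = −0.3933/0.4605391 = −0.854, so the speed is 0.8540c.

0.8540c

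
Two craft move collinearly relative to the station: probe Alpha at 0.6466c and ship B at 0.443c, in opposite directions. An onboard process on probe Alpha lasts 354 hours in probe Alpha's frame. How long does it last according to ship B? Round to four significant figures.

665.9 hours

Transform probe Alpha's velocity into ship B's frame: (0.6466 + 0.443)/(1 + 0.6466·0.443) = 1.0896/1.2864438, so the relative speed is 0.84699c.
γ for this relative speed: γ = 1/√(1 − 0.717392) = 1.8811.
The clock on probe Alpha records proper time, so ship B measures Δt = γΔτ = 1.8811 × 354 = 665.9 hours.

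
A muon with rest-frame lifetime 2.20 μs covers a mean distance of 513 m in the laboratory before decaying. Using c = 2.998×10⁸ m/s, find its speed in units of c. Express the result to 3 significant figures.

0.614c

Lab distance = (lab lifetime)·v = γτ·βc, so βγ = d/(cτ) = 513.0/(2.998×10⁸ × 2.200×10^-6) = 0.77779.
With βγ = 0.77779: γ² = 1 + (βγ)² = 1.604957, and β = (βγ)/γ = 0.77779/1.26687 = 0.614.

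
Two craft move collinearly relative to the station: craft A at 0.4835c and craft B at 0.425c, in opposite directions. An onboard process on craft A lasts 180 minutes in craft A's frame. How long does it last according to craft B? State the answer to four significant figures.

273.9 minutes

Speed of craft A in craft B's frame: u = (v_A + v_B)/(1 + v_A v_B/c²) = (0.4835 + 0.425)/(1 + 0.4835×0.425) = 0.9085/1.2054875 = 0.75364; |u| = 0.75364c.
γ for this relative speed: γ = 1/√(1 − 0.567973) = 1.5214.
The clock on craft A records proper time, so craft B measures Δt = γΔτ = 1.5214 × 180 = 273.9 minutes.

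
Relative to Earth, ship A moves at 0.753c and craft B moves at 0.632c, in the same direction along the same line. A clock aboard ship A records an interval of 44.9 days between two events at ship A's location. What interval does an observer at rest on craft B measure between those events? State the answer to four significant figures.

46.15 days

Speed of ship A in craft B's frame: u = (v_A − v_B)/(1 − v_A v_B/c²) = (0.753 − 0.632)/(1 − 0.753×0.632) = 0.121/0.524104 = 0.23087; |u| = 0.23087c.
γ for this relative speed: γ = 1/√(1 − 0.053301) = 1.0278.
The clock on ship A records proper time, so craft B measures Δt = γΔτ = 1.0278 × 44.9 = 46.15 days.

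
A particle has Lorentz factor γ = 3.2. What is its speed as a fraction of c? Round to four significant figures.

0.9499c

β = √(1 − 1/γ²) = √(1 − 1/10.24) = √0.902344 = 0.9499.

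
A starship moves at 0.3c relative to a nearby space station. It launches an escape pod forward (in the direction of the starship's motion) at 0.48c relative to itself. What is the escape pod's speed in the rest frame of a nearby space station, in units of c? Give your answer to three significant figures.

In units of c, u = (u' + v)/(1 + u'v) with u' = 0.48 and v = 0.3.
Numerator: 0.48 + 0.3 = 0.78. Denominator: 1 + (0.48)(0.3) = 1.144.
u = 0.78/1.144 = 0.68182, so the speed is 0.682c.

0.682c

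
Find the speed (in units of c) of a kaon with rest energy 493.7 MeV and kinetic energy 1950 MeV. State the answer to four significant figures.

0.9794c

γ = 1 + K/(mc²) = 1 + 1950/493.7 = 4.9498.
β = √(1 − 1/γ²) = √(1 − 0.0408155) = √0.9591845 = 0.9794.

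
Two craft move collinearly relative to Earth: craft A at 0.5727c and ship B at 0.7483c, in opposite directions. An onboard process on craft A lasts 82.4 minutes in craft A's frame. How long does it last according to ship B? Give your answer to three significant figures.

Speed of craft A in ship B's frame: u = (v_A + v_B)/(1 + v_A v_B/c²) = (0.5727 + 0.7483)/(1 + 0.5727×0.7483) = 1.321/1.42855141 = 0.92471; |u| = 0.92471c.
At |u| = 0.92471c, γ = (1 − 0.855089)^(−1/2) = 2.6269.
The clock on craft A records proper time, so ship B measures Δt = γΔτ = 2.6269 × 82.4 = 216 minutes.

216 minutes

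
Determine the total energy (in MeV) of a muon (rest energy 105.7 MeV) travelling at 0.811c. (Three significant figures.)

181 MeV

Lorentz factor: γ = (1 − 0.657721)^(−1/2) = 1.7093.
Total energy: E = γmc² = 1.7093 × 105.7 MeV = 181 MeV.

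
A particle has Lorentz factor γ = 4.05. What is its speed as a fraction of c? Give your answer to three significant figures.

β = √(1 − 1/γ²) = √(1 − 1/16.4025) = √0.939034 = 0.969.

0.969c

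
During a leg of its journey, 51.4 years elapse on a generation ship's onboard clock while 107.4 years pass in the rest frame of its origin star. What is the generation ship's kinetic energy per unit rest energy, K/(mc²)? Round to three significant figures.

γ = Δt/Δτ = 107.4/51.4 = 2.08949.
K/(mc²) = γ − 1 = 2.08949 − 1 = 1.09.

1.09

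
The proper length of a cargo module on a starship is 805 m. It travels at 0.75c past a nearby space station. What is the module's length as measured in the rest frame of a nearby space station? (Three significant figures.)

532 m

γ = 1/√(1 − β²) = 1/√(1 − 0.5625) = 1/√0.4375 = 1/0.661438 = 1.5119.
Length contraction: L = L₀/γ = 805/1.5119 = 532 m.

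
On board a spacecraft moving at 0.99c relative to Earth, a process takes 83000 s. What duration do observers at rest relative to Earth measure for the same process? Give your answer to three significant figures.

With β = 0.99, γ = 1/√(1 − 0.99²) = 1/√0.0199 = 7.0888.
Time dilation: Δt = γ·Δτ = 7.0888 × 83000 = 5.88×10^5 s.

5.88×10^5 s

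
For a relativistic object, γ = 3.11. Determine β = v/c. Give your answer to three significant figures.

0.947

β = √(1 − 1/γ²) = √(1 − 1/9.6721) = √0.89661 = 0.947.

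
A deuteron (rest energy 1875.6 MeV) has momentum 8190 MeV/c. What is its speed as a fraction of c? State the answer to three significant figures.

0.975c

βγ = pc/(mc²) = 8190/1875.6 = 4.3666.
Since γ² = 1 + (βγ)² = 20.0672, γ = √20.0672 = 4.47964, and β = (βγ)/γ = 4.3666/4.47964 = 0.975.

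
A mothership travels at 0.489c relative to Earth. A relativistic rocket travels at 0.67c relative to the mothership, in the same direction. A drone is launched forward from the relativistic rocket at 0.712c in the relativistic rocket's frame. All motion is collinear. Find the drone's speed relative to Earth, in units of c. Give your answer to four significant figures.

0.9774c

First combine the drone and relativistic rocket (S''→S'): u₁ = (0.712 + 0.67)/(1 + 0.712×0.67) = 1.382/1.47704 = 0.93566.
Then combine with the mothership (S'→S): u = (0.93566 + 0.489)/(1 + 0.93566×0.489) = 1.42466/1.45753774 = 0.97744.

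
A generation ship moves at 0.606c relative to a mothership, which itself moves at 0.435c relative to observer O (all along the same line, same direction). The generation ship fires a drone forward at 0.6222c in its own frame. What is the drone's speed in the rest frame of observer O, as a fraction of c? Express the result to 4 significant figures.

First combine the drone and generation ship (S''→S'): u₁ = (0.6222 + 0.606)/(1 + 0.6222×0.606) = 1.2282/1.3770532 = 0.8919.
Then combine with the mothership (S'→S): u = (0.8919 + 0.435)/(1 + 0.8919×0.435) = 1.3269/1.3879765 = 0.956.

0.9560c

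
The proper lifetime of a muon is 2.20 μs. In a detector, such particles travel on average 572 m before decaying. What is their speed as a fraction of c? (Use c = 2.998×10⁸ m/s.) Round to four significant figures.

0.6552c

d = βγcτ ⇒ βγ = d/(cτ) = 572.0 m / (659.56 m) = 0.86724.
β = (βγ)/√(1+(βγ)²) = 0.86724/√1.752105 = 0.6552.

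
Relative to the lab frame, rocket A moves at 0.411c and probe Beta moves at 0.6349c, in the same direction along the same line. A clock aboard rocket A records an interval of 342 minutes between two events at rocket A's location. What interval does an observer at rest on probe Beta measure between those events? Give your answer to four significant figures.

358.9 minutes

Transform rocket A's velocity into probe Beta's frame: (0.411 − 0.6349)/(1 − 0.411·0.6349) = −0.2239/0.7390561, so the relative speed is 0.30295c.
γ for this relative speed: γ = 1/√(1 − 0.0917787) = 1.0493.
The clock on rocket A records proper time, so probe Beta measures Δt = γΔτ = 1.0493 × 342 = 358.9 minutes.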